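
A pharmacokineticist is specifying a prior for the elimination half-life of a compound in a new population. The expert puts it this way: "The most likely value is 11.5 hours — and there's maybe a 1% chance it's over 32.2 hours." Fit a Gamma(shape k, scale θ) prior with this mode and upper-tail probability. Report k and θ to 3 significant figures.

Gamma(k,θ) with k>1 has mode (k−1)θ, so θ = 11.5/(k−1).
Need P(X < 32.2) = 0.99 with θ tied to k this way. Start at k = 2, θ = 11.5: P(X<32.2) ≈ 0.769.
Too low — raise k to concentrate. Iterating converges to k ≈ 5.32.
Then θ = 11.5/(5.32−1) ≈ 2.66.

k ≈ 5.32, θ ≈ 2.66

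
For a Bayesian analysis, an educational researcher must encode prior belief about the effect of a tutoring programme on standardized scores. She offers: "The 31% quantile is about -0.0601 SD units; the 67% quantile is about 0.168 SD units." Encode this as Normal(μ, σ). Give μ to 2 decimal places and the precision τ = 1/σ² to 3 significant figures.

The p-quantile of Normal(μ,σ) is μ + z_p·σ, with z_{0.31} = -0.4959 and z_{0.67} = 0.4399.
Eliminate σ: μ = (z₂·x₁ − z₁·x₂)/(z₂ − z₁) = (0.4399·-0.0601 − (-0.4959)·0.168)/0.9358 = 0.06.
Then σ = (x₂ − x₁)/(z₂ − z₁) = (0.168 − -0.0601)/0.9358 = 0.24.
Precision τ = 1/σ² = 1/0.2438² = 16.8.

μ = 0.06, τ = 16.8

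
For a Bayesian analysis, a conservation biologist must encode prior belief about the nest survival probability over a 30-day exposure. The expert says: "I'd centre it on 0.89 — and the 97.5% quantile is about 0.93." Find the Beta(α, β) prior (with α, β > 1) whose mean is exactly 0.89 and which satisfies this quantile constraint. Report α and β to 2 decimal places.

With mean 0.89 fixed, write α = 0.89s, β = 0.11s where s = α+β.
Need P(θ < 0.93) = 0.975 under Beta(0.89s, 0.11s). Normal approximation: (q−m)/√(m(1−m)/s) ≈ z_{0.975} = 1.96, so s ≈ 0.89·0.11·(1.96)²/(0.93−0.89)² = 235.0.
At s = 235.0: P(θ<0.93) ≈ 0.985. Adjusting to match 0.975 gives s ≈ 193.42.
So α = 0.89·193.42 ≈ 172.14, β = 0.11·193.42 ≈ 21.28.

α ≈ 172.14, β ≈ 21.28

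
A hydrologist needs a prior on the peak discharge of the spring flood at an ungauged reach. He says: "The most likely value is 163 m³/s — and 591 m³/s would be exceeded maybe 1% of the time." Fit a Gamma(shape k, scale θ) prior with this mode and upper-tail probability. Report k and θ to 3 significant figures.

k ≈ 3.59, θ ≈ 63

Gamma(k,θ) with k>1 has mode (k−1)θ, so θ = 163/(k−1).
Need P(X < 591) = 0.99 with θ tied to k this way. Start at k = 2, θ = 163: P(X<591) ≈ 0.877.
Too low — raise k to concentrate. Iterating converges to k ≈ 3.59.
Then θ = 163/(3.59−1) ≈ 63.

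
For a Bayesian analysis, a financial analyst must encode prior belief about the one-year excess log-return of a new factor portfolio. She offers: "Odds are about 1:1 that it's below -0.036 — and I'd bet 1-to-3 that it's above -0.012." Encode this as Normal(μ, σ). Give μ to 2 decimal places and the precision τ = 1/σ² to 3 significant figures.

The p-quantile of Normal(μ,σ) is μ + z_p·σ, with z_{0.5} = 0 and z_{0.75} = 0.6745.
Eliminate σ: μ = (z₂·x₁ − z₁·x₂)/(z₂ − z₁) = (0.6745·-0.036 − (0)·-0.012)/0.6745 = -0.04.
Then σ = (x₂ − x₁)/(z₂ − z₁) = (-0.012 − -0.036)/0.6745 = 0.04.
Precision τ = 1/σ² = 1/0.03558² = 790.

μ = -0.04, τ = 790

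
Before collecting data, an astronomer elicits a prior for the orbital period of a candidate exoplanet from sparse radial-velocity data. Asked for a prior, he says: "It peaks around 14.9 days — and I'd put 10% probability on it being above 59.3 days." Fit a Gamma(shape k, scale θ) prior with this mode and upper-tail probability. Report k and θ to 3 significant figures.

k ≈ 1.96, θ ≈ 15.5

Gamma(k,θ) with k>1 has mode (k−1)θ, so θ = 14.9/(k−1).
Need P(X < 59.3) = 0.9 with θ tied to k this way. Start at k = 2, θ = 14.9: P(X<59.3) ≈ 0.907.
Too high — lower k to spread out. Iterating converges to k ≈ 1.96.
Then θ = 14.9/(1.96−1) ≈ 15.5.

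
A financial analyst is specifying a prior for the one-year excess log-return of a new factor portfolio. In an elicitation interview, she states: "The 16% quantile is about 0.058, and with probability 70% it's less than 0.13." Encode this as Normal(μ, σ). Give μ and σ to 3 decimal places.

μ = 0.105, σ = 0.047

The p-quantile of Normal(μ,σ) is μ + z_p·σ, with z_{0.16} = -0.9945 and z_{0.7} = 0.5244.
Eliminate σ: μ = (z₂·x₁ − z₁·x₂)/(z₂ − z₁) = (0.5244·0.058 − (-0.9945)·0.13)/1.519 = 0.105.
Then σ = (x₂ − x₁)/(z₂ − z₁) = (0.13 − 0.058)/1.519 = 0.047.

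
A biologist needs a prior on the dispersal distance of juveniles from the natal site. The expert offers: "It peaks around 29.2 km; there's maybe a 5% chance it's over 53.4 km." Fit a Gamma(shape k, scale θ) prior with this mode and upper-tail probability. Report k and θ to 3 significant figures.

k ≈ 8.64, θ ≈ 3.82

Gamma(k,θ) with k>1 has mode (k−1)θ, so θ = 29.2/(k−1).
Need P(X < 53.4) = 0.95 with θ tied to k this way. Start at k = 2, θ = 29.2: P(X<53.4) ≈ 0.546.
Too low — raise k to concentrate. Iterating converges to k ≈ 8.64.
Then θ = 29.2/(8.64−1) ≈ 3.82.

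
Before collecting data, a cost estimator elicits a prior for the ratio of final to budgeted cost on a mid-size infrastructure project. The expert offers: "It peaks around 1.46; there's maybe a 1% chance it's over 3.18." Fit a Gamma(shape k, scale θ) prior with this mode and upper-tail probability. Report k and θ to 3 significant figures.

k ≈ 8.97, θ ≈ 0.183

Gamma(k,θ) with k>1 has mode (k−1)θ, so θ = 1.46/(k−1).
Need P(X < 3.18) = 0.99 with θ tied to k this way. Start at k = 2, θ = 1.46: P(X<3.18) ≈ 0.640.
Too low — raise k to concentrate. Iterating converges to k ≈ 8.97.
Then θ = 1.46/(8.97−1) ≈ 0.183.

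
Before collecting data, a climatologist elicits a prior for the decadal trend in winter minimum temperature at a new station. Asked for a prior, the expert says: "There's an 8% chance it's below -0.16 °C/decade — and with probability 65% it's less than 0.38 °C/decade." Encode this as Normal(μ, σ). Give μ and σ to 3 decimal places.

The p-quantile of Normal(μ,σ) is μ + z_p·σ, with z_{0.08} = -1.405 and z_{0.65} = 0.3853.
Eliminate σ: μ = (z₂·x₁ − z₁·x₂)/(z₂ − z₁) = (0.3853·-0.16 − (-1.405)·0.38)/1.79 = 0.264.
Then σ = (x₂ − x₁)/(z₂ − z₁) = (0.38 − -0.16)/1.79 = 0.302.

μ = 0.264, σ = 0.302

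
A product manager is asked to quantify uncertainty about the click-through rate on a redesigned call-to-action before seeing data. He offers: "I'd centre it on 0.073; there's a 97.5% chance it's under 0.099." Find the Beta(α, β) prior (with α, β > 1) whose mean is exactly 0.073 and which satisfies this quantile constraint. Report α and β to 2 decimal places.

α ≈ 32.24, β ≈ 409.38

With mean 0.073 fixed, write α = 0.073s, β = 0.927s where s = α+β.
Need P(θ < 0.099) = 0.975 under Beta(0.073s, 0.927s). Normal approximation: (q−m)/√(m(1−m)/s) ≈ z_{0.975} = 1.96, so s ≈ 0.073·0.927·(1.96)²/(0.099−0.073)² = 384.5.
At s = 384.5: P(θ<0.099) ≈ 0.967. Adjusting to match 0.975 gives s ≈ 441.62.
So α = 0.073·441.62 ≈ 32.24, β = 0.927·441.62 ≈ 409.38.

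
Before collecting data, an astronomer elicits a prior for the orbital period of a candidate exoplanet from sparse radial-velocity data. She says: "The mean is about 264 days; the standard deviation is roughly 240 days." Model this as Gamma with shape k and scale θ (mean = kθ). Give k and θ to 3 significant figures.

k ≈ 1.21, θ ≈ 218

For Gamma(k, scale θ): mean = kθ, variance = kθ², so CV = 1/√k.
CV = SD/mean = 240/264 = 0.9091, hence k = 1/CV² = 1.21.
Then θ = mean/k = 264/1.21 = 218.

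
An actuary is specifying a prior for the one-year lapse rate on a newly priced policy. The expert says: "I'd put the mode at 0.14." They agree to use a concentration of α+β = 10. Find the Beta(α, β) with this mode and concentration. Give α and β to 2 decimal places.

α = 2.12, β = 7.88

For α,β > 1 the Beta mode is (α−1)/(α+β−2). With α+β = 10, the mode is (α−1)/8.
Set (α−1)/8 = 0.14 → α = 1 + 0.14·8 = 2.12.
β = 10 − α = 7.88.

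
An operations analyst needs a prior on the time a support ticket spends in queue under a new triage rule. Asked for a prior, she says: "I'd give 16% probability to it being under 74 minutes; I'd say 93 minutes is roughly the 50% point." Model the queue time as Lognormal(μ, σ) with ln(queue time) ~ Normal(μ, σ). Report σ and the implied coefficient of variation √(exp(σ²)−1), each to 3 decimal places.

If T ~ Lognormal(μ,σ) then ln T ~ Normal(μ,σ), so the p-quantile of ln T is μ + z_p·σ.
ln(74) = 4.304 and ln(93) = 4.533; z_{0.16} = -0.9945, z_{0.5} = 0.
σ = (4.533 − 4.304)/(0 − (-0.9945)) = 0.230.
μ = 4.304 − (-0.9945)·0.230 = 4.533.
CV = √(exp(σ²)−1) = √(exp(0.0528)−1) = 0.233.

σ ≈ 0.230, CV ≈ 0.233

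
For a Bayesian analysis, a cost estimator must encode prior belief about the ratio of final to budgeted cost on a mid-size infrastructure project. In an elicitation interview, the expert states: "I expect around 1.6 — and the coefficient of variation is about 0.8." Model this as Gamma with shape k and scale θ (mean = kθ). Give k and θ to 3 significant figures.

For Gamma(k, scale θ): mean = kθ, variance = kθ², so CV = 1/√k.
CV = 0.8, hence k = 1/CV² = 1.56.
Then θ = mean/k = 1.6/1.56 = 1.02.

k ≈ 1.56, θ ≈ 1.02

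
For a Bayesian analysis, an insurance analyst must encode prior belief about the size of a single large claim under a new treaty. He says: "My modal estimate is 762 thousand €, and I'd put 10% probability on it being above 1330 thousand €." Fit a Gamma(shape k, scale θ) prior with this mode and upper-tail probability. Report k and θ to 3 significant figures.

k ≈ 7.12, θ ≈ 125

Gamma(k,θ) with k>1 has mode (k−1)θ, so θ = 762/(k−1).
Need P(X < 1330) = 0.9 with θ tied to k this way. Start at k = 2, θ = 762: P(X<1330) ≈ 0.521.
Too low — raise k to concentrate. Iterating converges to k ≈ 7.12.
Then θ = 762/(7.12−1) ≈ 125.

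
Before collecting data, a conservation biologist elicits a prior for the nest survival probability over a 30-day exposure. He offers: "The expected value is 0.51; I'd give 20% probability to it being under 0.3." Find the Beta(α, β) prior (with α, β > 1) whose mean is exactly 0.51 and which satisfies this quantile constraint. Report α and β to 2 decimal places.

α ≈ 2.09, β ≈ 2.01

With mean 0.51 fixed, write α = 0.51s, β = 0.49s where s = α+β.
Need P(θ < 0.3) = 0.2 under Beta(0.51s, 0.49s). Normal approximation: (q−m)/√(m(1−m)/s) ≈ z_{0.2} = -0.842, so s ≈ 0.51·0.49·(-0.842)²/(0.3−0.51)² = 4.0.
At s = 4.0: P(θ<0.3) ≈ 0.203. Adjusting to match 0.2 gives s ≈ 4.10.
So α = 0.51·4.10 ≈ 2.09, β = 0.49·4.10 ≈ 2.01.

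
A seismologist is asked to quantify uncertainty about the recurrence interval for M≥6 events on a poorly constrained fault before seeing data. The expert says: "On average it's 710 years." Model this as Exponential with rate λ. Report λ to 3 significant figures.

Exponential mean = 1/λ, so λ = 1/710.0 = 0.00141.

λ ≈ 0.00141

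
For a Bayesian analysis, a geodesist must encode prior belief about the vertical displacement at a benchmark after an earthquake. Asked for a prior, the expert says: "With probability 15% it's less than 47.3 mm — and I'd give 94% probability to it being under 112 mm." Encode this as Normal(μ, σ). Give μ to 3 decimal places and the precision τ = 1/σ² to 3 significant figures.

For Normal(μ,σ), the p-quantile is μ + z_p·σ. Here z_{0.15} = -1.036, z_{0.94} = 1.555.
So 47.3 = μ − 1.036σ and 112 = μ + 1.555σ.
Subtracting: σ = (112 − 47.3)/(1.555 − (-1.036)) = 24.969.
Then μ = 47.3 − (-1.036)·24.969 = 73.179.
Precision τ = 1/σ² = 1/24.97² = 0.0016.

μ = 73.179, τ = 0.0016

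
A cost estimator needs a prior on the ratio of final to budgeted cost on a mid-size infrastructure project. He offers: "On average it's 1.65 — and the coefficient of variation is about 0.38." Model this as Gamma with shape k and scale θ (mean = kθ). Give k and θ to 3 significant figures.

k ≈ 6.93, θ ≈ 0.238

For Gamma(k, scale θ): mean = kθ, variance = kθ², so CV = 1/√k.
CV = 0.38, hence k = 1/CV² = 6.93.
Then θ = mean/k = 1.65/6.93 = 0.238.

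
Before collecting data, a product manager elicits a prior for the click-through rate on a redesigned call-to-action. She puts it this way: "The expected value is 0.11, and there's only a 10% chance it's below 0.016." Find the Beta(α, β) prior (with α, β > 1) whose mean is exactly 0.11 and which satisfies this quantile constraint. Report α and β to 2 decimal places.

With mean 0.11 fixed, write α = 0.11s, β = 0.89s where s = α+β.
Need P(θ < 0.016) = 0.1 under Beta(0.11s, 0.89s). Normal approximation: (q−m)/√(m(1−m)/s) ≈ z_{0.1} = -1.28, so s ≈ 0.11·0.89·(-1.28)²/(0.016−0.11)² = 18.2.
At s = 18.2: P(θ<0.016) ≈ 0.030. Adjusting to match 0.1 gives s ≈ 10.33.
So α = 0.11·10.33 ≈ 1.14, β = 0.89·10.33 ≈ 9.19.

α ≈ 1.14, β ≈ 9.19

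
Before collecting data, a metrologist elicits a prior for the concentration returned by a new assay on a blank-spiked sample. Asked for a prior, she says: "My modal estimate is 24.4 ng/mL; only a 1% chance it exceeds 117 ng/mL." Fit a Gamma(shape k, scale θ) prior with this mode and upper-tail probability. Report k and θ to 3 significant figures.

k ≈ 2.62, θ ≈ 15.1

Gamma(k,θ) with k>1 has mode (k−1)θ, so θ = 24.4/(k−1).
Need P(X < 117) = 0.99 with θ tied to k this way. Start at k = 2, θ = 24.4: P(X<117) ≈ 0.952.
Too low — raise k to concentrate. Iterating converges to k ≈ 2.62.
Then θ = 24.4/(2.62−1) ≈ 15.1.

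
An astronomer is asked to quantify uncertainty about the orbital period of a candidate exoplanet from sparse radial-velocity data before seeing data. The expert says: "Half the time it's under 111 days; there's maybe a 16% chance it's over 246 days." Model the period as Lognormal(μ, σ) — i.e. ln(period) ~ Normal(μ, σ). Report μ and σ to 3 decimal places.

If T ~ Lognormal(μ,σ) then ln T ~ Normal(μ,σ), so the p-quantile of ln T is μ + z_p·σ.
ln(111) = 4.71 and ln(246) = 5.505; z_{0.5} = 0, z_{0.84} = 0.9945.
σ = (5.505 − 4.71)/(0.9945 − (0)) = 0.800.
μ = 4.71 − (0)·0.800 = 4.710.

μ ≈ 4.710, σ ≈ 0.800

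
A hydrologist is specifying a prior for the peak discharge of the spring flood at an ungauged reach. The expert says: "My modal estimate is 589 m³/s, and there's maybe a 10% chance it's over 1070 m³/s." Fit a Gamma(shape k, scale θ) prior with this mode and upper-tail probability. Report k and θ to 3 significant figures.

k ≈ 6.35, θ ≈ 110

Gamma(k,θ) with k>1 has mode (k−1)θ, so θ = 589/(k−1).
Need P(X < 1070) = 0.9 with θ tied to k this way. Start at k = 2, θ = 589: P(X<1070) ≈ 0.542.
Too low — raise k to concentrate. Iterating converges to k ≈ 6.35.
Then θ = 589/(6.35−1) ≈ 110.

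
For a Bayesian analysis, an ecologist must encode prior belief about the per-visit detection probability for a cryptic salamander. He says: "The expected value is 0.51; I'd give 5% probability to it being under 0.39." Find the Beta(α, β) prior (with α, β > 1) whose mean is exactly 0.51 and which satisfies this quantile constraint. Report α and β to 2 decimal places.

α ≈ 23.60, β ≈ 22.68

With mean 0.51 fixed, write α = 0.51s, β = 0.49s where s = α+β.
Need P(θ < 0.39) = 0.05 under Beta(0.51s, 0.49s). Normal approximation: (q−m)/√(m(1−m)/s) ≈ z_{0.05} = -1.64, so s ≈ 0.51·0.49·(-1.64)²/(0.39−0.51)² = 47.0.
At s = 47.0: P(θ<0.39) ≈ 0.049. Adjusting to match 0.05 gives s ≈ 46.28.
So α = 0.51·46.28 ≈ 23.60, β = 0.49·46.28 ≈ 22.68.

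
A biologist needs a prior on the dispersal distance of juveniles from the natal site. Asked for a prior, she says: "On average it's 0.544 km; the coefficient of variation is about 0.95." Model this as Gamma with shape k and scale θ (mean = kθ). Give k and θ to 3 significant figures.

For Gamma(k, scale θ): mean = kθ, variance = kθ², so CV = 1/√k.
CV = 0.95, hence k = 1/CV² = 1.11.
Then θ = mean/k = 0.544/1.11 = 0.491.

k ≈ 1.11, θ ≈ 0.491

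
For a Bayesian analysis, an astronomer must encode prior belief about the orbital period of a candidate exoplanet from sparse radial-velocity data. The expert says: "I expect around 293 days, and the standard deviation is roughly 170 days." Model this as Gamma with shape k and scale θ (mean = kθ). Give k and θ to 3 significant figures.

k ≈ 2.97, θ ≈ 98.6

For Gamma(k, scale θ): mean = kθ, variance = kθ², so CV = 1/√k.
CV = SD/mean = 170/293 = 0.5802, hence k = 1/CV² = 2.97.
Then θ = mean/k = 293/2.97 = 98.6.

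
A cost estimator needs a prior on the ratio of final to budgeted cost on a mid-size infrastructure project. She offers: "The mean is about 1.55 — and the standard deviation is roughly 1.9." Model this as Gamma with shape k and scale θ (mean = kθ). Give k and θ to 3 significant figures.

k ≈ 0.666, θ ≈ 2.33

For Gamma(k, scale θ): mean = kθ, variance = kθ², so CV = 1/√k.
CV = SD/mean = 1.9/1.55 = 1.226, hence k = 1/CV² = 0.666.
Then θ = mean/k = 1.55/0.666 = 2.33.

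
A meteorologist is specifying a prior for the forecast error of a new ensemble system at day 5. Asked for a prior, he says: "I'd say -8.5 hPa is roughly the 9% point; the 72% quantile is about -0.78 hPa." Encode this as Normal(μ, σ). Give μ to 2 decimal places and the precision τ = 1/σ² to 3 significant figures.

The p-quantile of Normal(μ,σ) is μ + z_p·σ, with z_{0.09} = -1.341 and z_{0.72} = 0.5828.
Eliminate σ: μ = (z₂·x₁ − z₁·x₂)/(z₂ − z₁) = (0.5828·-8.5 − (-1.341)·-0.78)/1.924 = -3.12.
Then σ = (x₂ − x₁)/(z₂ − z₁) = (-0.78 − -8.5)/1.924 = 4.01.
Precision τ = 1/σ² = 1/4.013² = 0.0621.

μ = -3.12, τ = 0.0621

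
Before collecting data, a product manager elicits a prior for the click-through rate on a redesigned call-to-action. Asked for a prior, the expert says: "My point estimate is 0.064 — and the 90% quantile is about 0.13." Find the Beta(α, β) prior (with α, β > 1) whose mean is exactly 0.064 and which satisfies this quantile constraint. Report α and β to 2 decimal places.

With mean 0.064 fixed, write α = 0.064s, β = 0.936s where s = α+β.
Need P(θ < 0.13) = 0.9 under Beta(0.064s, 0.936s). Normal approximation: (q−m)/√(m(1−m)/s) ≈ z_{0.9} = 1.28, so s ≈ 0.064·0.936·(1.28)²/(0.13−0.064)² = 22.6.
At s = 22.6: P(θ<0.13) ≈ 0.894. Adjusting to match 0.9 gives s ≈ 24.50.
So α = 0.064·24.50 ≈ 1.57, β = 0.936·24.50 ≈ 22.93.

α ≈ 1.57, β ≈ 22.93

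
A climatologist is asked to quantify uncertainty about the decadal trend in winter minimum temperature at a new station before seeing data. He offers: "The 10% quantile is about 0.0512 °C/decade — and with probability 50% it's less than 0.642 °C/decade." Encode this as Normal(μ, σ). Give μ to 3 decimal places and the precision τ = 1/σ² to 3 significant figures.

μ = 0.642, τ = 4.71

The p-quantile of Normal(μ,σ) is μ + z_p·σ, with z_{0.1} = -1.282 and z_{0.5} = 0.
Eliminate σ: μ = (z₂·x₁ − z₁·x₂)/(z₂ − z₁) = (0·0.0512 − (-1.282)·0.642)/1.282 = 0.642.
Then σ = (x₂ − x₁)/(z₂ − z₁) = (0.642 − 0.0512)/1.282 = 0.461.
Precision τ = 1/σ² = 1/0.461² = 4.71.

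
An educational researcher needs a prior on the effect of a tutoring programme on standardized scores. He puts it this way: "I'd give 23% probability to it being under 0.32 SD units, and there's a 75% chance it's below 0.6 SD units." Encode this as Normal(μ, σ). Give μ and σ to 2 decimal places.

For Normal(μ,σ), the p-quantile is μ + z_p·σ. Here z_{0.23} = -0.7388, z_{0.75} = 0.6745.
So 0.32 = μ − 0.7388σ and 0.6 = μ + 0.6745σ.
Subtracting: σ = (0.6 − 0.32)/(0.6745 − (-0.7388)) = 0.20.
Then μ = 0.32 − (-0.7388)·0.20 = 0.47.

μ = 0.47, σ = 0.20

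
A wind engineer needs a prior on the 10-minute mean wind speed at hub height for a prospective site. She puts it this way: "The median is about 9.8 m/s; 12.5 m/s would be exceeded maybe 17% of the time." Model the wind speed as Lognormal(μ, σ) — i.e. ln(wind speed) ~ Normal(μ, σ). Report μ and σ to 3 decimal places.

If T ~ Lognormal(μ,σ) then ln T ~ Normal(μ,σ), so the p-quantile of ln T is μ + z_p·σ.
ln(9.8) = 2.282 and ln(12.5) = 2.526; z_{0.5} = 0, z_{0.83} = 0.9542.
σ = (2.526 − 2.282)/(0.9542 − (0)) = 0.255.
μ = 2.282 − (0)·0.255 = 2.282.

μ ≈ 2.282, σ ≈ 0.255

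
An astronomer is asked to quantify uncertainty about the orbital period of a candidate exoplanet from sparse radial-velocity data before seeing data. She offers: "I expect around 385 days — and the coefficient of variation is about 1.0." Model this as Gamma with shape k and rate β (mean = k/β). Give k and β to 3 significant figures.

k ≈ 1, β ≈ 0.0026

For Gamma(k, rate β): mean = k/β, variance = k/β², so CV = 1/√k.
CV = 1.0, hence k = 1/CV² = 1.
Then β = k/mean = 1/385 = 0.0026.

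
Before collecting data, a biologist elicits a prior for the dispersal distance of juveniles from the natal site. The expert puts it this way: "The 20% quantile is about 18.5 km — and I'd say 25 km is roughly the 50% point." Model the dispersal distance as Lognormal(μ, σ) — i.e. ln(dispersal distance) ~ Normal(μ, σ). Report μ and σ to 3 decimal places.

If T ~ Lognormal(μ,σ) then ln T ~ Normal(μ,σ), so the p-quantile of ln T is μ + z_p·σ.
ln(18.5) = 2.918 and ln(25) = 3.219; z_{0.2} = -0.8416, z_{0.5} = 0.
σ = (3.219 − 2.918)/(0 − (-0.8416)) = 0.358.
μ = 2.918 − (-0.8416)·0.358 = 3.219.

μ ≈ 3.219, σ ≈ 0.358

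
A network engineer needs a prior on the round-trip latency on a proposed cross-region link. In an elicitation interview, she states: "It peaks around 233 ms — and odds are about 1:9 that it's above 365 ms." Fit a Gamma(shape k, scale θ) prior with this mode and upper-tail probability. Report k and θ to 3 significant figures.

Gamma(k,θ) with k>1 has mode (k−1)θ, so θ = 233/(k−1).
Need P(X < 365) = 0.9 with θ tied to k this way. Start at k = 2, θ = 233: P(X<365) ≈ 0.464.
Too low — raise k to concentrate. Iterating converges to k ≈ 10.3.
Then θ = 233/(10.3−1) ≈ 25.1.

k ≈ 10.3, θ ≈ 25.1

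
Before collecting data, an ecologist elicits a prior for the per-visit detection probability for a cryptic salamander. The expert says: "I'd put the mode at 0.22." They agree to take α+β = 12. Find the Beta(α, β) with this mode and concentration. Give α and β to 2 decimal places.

For α,β > 1 the Beta mode is (α−1)/(α+β−2). With α+β = 12, the mode is (α−1)/10.
Set (α−1)/10 = 0.22 → α = 1 + 0.22·10 = 3.20.
β = 12 − α = 8.80.

α = 3.20, β = 8.80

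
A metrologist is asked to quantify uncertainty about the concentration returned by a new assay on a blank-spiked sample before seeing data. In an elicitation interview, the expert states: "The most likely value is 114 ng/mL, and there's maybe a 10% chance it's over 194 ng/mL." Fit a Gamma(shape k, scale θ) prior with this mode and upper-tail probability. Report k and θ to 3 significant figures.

Gamma(k,θ) with k>1 has mode (k−1)θ, so θ = 114/(k−1).
Need P(X < 194) = 0.9 with θ tied to k this way. Start at k = 2, θ = 114: P(X<194) ≈ 0.507.
Too low — raise k to concentrate. Iterating converges to k ≈ 7.7.
Then θ = 114/(7.7−1) ≈ 17.

k ≈ 7.7, θ ≈ 17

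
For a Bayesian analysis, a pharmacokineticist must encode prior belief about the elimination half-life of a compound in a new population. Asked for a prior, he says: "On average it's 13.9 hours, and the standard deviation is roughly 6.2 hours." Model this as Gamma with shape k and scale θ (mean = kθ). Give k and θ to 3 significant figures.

For Gamma(k, scale θ): mean = kθ, variance = kθ², so CV = 1/√k.
CV = SD/mean = 6.2/13.9 = 0.446, hence k = 1/CV² = 5.03.
Then θ = mean/k = 13.9/5.03 = 2.77.

k ≈ 5.03, θ ≈ 2.77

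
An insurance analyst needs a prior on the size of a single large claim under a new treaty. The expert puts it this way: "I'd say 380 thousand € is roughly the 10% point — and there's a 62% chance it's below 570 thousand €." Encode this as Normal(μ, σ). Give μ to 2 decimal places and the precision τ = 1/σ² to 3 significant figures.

The p-quantile of Normal(μ,σ) is μ + z_p·σ, with z_{0.1} = -1.282 and z_{0.62} = 0.3055.
Eliminate σ: μ = (z₂·x₁ − z₁·x₂)/(z₂ − z₁) = (0.3055·380 − (-1.282)·570)/1.587 = 533.43.
Then σ = (x₂ − x₁)/(z₂ − z₁) = (570 − 380)/1.587 = 119.72.
Precision τ = 1/σ² = 1/119.7² = 6.98e-05.

μ = 533.43, τ = 6.98e-05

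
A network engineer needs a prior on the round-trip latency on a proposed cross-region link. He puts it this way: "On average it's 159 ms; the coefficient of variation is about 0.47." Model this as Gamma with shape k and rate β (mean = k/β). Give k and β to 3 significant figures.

k ≈ 4.53, β ≈ 0.0285

For Gamma(k, rate β): mean = k/β, variance = k/β², so CV = 1/√k.
CV = 0.47, hence k = 1/CV² = 4.53.
Then β = k/mean = 4.53/159 = 0.0285.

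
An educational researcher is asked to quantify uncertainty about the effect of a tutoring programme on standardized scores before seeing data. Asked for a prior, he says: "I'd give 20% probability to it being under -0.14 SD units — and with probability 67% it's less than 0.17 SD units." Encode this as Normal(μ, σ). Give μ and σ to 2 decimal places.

μ = 0.06, σ = 0.24

The p-quantile of Normal(μ,σ) is μ + z_p·σ, with z_{0.2} = -0.8416 and z_{0.67} = 0.4399.
Eliminate σ: μ = (z₂·x₁ − z₁·x₂)/(z₂ − z₁) = (0.4399·-0.14 − (-0.8416)·0.17)/1.282 = 0.06.
Then σ = (x₂ − x₁)/(z₂ − z₁) = (0.17 − -0.14)/1.282 = 0.24.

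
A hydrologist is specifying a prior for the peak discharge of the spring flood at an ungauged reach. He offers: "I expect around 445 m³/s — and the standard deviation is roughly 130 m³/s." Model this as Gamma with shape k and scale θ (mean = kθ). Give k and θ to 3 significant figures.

For Gamma(k, scale θ): mean = kθ, variance = kθ², so CV = 1/√k.
CV = SD/mean = 130/445 = 0.2921, hence k = 1/CV² = 11.7.
Then θ = mean/k = 445/11.7 = 38.

k ≈ 11.7, θ ≈ 38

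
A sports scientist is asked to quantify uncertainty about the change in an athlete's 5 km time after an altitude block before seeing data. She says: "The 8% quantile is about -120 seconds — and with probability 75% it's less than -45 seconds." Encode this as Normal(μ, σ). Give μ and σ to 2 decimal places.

μ = -69.33, σ = 36.07

The p-quantile of Normal(μ,σ) is μ + z_p·σ, with z_{0.08} = -1.405 and z_{0.75} = 0.6745.
Eliminate σ: μ = (z₂·x₁ − z₁·x₂)/(z₂ − z₁) = (0.6745·-120 − (-1.405)·-45)/2.08 = -69.33.
Then σ = (x₂ − x₁)/(z₂ − z₁) = (-45 − -120)/2.08 = 36.07.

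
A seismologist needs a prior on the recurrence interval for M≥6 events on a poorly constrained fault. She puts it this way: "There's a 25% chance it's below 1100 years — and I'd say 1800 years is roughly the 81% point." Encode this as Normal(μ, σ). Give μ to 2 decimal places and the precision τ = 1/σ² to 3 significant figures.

The p-quantile of Normal(μ,σ) is μ + z_p·σ, with z_{0.25} = -0.6745 and z_{0.81} = 0.8779.
Eliminate σ: μ = (z₂·x₁ − z₁·x₂)/(z₂ − z₁) = (0.8779·1100 − (-0.6745)·1800)/1.552 = 1404.14.
Then σ = (x₂ − x₁)/(z₂ − z₁) = (1800 − 1100)/1.552 = 450.92.
Precision τ = 1/σ² = 1/450.9² = 4.92e-06.

μ = 1404.14, τ = 4.92e-06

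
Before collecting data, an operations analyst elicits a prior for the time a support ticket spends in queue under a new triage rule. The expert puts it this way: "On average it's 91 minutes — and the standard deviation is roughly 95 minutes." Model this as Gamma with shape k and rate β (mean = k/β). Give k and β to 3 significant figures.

k ≈ 0.918, β ≈ 0.0101

For Gamma(k, rate β): mean = k/β, variance = k/β², so CV = 1/√k.
CV = SD/mean = 95/91 = 1.044, hence k = 1/CV² = 0.918.
Then β = k/mean = 0.918/91 = 0.0101.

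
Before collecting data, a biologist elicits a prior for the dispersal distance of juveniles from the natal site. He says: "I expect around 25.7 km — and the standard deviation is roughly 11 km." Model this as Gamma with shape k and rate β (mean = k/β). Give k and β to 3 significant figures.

For Gamma(k, rate β): mean = k/β, variance = k/β², so CV = 1/√k.
CV = SD/mean = 11/25.7 = 0.428, hence k = 1/CV² = 5.46.
Then β = k/mean = 5.46/25.7 = 0.212.

k ≈ 5.46, β ≈ 0.212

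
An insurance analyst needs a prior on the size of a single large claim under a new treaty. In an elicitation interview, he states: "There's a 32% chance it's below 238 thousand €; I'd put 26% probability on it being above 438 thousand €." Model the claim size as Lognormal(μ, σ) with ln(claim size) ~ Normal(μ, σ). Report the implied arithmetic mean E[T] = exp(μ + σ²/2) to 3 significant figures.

E[T] ≈ 358 thousand €

If T ~ Lognormal(μ,σ) then ln T ~ Normal(μ,σ), so the p-quantile of ln T is μ + z_p·σ.
ln(238) = 5.472 and ln(438) = 6.082; z_{0.32} = -0.4677, z_{0.74} = 0.6433.
σ = (6.082 − 5.472)/(0.6433 − (-0.4677)) = 0.549.
μ = 5.472 − (-0.4677)·0.549 = 5.729.
E[T] = exp(μ + σ²/2) = exp(5.729 + 0.1507) = 358 thousand €.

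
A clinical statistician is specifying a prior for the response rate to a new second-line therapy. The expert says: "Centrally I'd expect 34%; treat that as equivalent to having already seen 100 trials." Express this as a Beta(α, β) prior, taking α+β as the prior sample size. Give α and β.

α = 34, β = 66

Under the effective-sample-size interpretation, Beta(α, β) has prior mean α/(α+β) and prior sample size α+β.
So α+β = 100 and α/(α+β) = 0.34, giving α = 0.34·100 = 34 and β = 100 − 34 = 66.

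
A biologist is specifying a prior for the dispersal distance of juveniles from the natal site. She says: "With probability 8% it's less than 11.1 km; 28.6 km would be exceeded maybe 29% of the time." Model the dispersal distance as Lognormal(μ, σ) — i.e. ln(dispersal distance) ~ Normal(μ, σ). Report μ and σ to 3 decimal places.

μ ≈ 3.086, σ ≈ 0.483

If T ~ Lognormal(μ,σ) then ln T ~ Normal(μ,σ), so the p-quantile of ln T is μ + z_p·σ.
ln(11.1) = 2.407 and ln(28.6) = 3.353; z_{0.08} = -1.405, z_{0.71} = 0.5534.
σ = (3.353 − 2.407)/(0.5534 − (-1.405)) = 0.483.
μ = 2.407 − (-1.405)·0.483 = 3.086.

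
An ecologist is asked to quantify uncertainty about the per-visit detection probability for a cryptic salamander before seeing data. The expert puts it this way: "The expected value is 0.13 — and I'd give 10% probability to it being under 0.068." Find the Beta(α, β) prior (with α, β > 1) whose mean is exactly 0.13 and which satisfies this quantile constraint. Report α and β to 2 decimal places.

With mean 0.13 fixed, write α = 0.13s, β = 0.87s where s = α+β.
Need P(θ < 0.068) = 0.1 under Beta(0.13s, 0.87s). Normal approximation: (q−m)/√(m(1−m)/s) ≈ z_{0.1} = -1.28, so s ≈ 0.13·0.87·(-1.28)²/(0.068−0.13)² = 48.3.
At s = 48.3: P(θ<0.068) ≈ 0.078. Adjusting to match 0.1 gives s ≈ 40.80.
So α = 0.13·40.80 ≈ 5.30, β = 0.87·40.80 ≈ 35.49.

α ≈ 5.30, β ≈ 35.49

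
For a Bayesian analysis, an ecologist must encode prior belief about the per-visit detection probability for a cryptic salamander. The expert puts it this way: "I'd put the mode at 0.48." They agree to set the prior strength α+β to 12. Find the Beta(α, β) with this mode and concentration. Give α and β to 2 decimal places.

For α,β > 1 the Beta mode is (α−1)/(α+β−2). With α+β = 12, the mode is (α−1)/10.
Set (α−1)/10 = 0.48 → α = 1 + 0.48·10 = 5.80.
β = 12 − α = 6.20.

α = 5.80, β = 6.20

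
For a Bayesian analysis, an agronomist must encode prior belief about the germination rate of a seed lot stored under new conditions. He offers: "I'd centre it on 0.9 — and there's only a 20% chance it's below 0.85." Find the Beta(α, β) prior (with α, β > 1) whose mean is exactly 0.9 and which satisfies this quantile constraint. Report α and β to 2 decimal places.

With mean 0.9 fixed, write α = 0.9s, β = 0.1s where s = α+β.
Need P(θ < 0.85) = 0.2 under Beta(0.9s, 0.1s). Normal approximation: (q−m)/√(m(1−m)/s) ≈ z_{0.2} = -0.842, so s ≈ 0.9·0.1·(-0.842)²/(0.85−0.9)² = 25.5.
At s = 25.5: P(θ<0.85) ≈ 0.181. Adjusting to match 0.2 gives s ≈ 19.54.
So α = 0.9·19.54 ≈ 17.59, β = 0.1·19.54 ≈ 1.95.

α ≈ 17.59, β ≈ 1.95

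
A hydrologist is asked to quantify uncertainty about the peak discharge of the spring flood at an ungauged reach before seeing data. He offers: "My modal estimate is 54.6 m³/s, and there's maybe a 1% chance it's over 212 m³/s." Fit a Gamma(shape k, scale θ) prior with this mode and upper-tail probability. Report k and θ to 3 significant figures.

k ≈ 3.29, θ ≈ 23.8

Gamma(k,θ) with k>1 has mode (k−1)θ, so θ = 54.6/(k−1).
Need P(X < 212) = 0.99 with θ tied to k this way. Start at k = 2, θ = 54.6: P(X<212) ≈ 0.899.
Too low — raise k to concentrate. Iterating converges to k ≈ 3.29.
Then θ = 54.6/(3.29−1) ≈ 23.8.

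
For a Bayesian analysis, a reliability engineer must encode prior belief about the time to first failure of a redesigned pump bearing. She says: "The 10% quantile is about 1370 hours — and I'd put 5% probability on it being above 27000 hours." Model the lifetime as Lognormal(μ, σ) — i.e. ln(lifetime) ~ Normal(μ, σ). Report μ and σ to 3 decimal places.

μ ≈ 8.528, σ ≈ 1.019

If T ~ Lognormal(μ,σ) then ln T ~ Normal(μ,σ), so the p-quantile of ln T is μ + z_p·σ.
ln(1370) = 7.223 and ln(27000) = 10.2; z_{0.1} = -1.282, z_{0.95} = 1.645.
σ = (10.2 − 7.223)/(1.645 − (-1.282)) = 1.019.
μ = 7.223 − (-1.282)·1.019 = 8.528.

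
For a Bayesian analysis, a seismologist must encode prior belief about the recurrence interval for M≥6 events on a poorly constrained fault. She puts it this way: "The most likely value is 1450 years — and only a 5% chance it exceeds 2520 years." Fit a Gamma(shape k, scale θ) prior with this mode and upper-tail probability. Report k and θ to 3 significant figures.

k ≈ 10.1, θ ≈ 159

Gamma(k,θ) with k>1 has mode (k−1)θ, so θ = 1450/(k−1).
Need P(X < 2520) = 0.95 with θ tied to k this way. Start at k = 2, θ = 1450: P(X<2520) ≈ 0.518.
Too low — raise k to concentrate. Iterating converges to k ≈ 10.1.
Then θ = 1450/(10.1−1) ≈ 159.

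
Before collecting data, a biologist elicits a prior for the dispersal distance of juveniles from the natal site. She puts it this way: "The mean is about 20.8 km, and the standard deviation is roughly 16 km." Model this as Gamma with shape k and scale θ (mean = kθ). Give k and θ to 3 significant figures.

For Gamma(k, scale θ): mean = kθ, variance = kθ², so CV = 1/√k.
CV = SD/mean = 16/20.8 = 0.7692, hence k = 1/CV² = 1.69.
Then θ = mean/k = 20.8/1.69 = 12.3.

k ≈ 1.69, θ ≈ 12.3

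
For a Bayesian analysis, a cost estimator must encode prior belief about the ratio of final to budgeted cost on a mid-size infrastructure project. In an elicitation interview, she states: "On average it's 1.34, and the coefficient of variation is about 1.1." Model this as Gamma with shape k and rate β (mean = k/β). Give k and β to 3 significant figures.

k ≈ 0.826, β ≈ 0.617

For Gamma(k, rate β): mean = k/β, variance = k/β², so CV = 1/√k.
CV = 1.1, hence k = 1/CV² = 0.826.
Then β = k/mean = 0.826/1.34 = 0.617.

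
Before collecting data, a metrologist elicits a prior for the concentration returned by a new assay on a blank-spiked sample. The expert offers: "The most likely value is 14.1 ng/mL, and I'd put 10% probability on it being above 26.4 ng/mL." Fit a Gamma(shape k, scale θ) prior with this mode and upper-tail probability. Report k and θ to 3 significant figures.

k ≈ 5.86, θ ≈ 2.9

Gamma(k,θ) with k>1 has mode (k−1)θ, so θ = 14.1/(k−1).
Need P(X < 26.4) = 0.9 with θ tied to k this way. Start at k = 2, θ = 14.1: P(X<26.4) ≈ 0.558.
Too low — raise k to concentrate. Iterating converges to k ≈ 5.86.
Then θ = 14.1/(5.86−1) ≈ 2.9.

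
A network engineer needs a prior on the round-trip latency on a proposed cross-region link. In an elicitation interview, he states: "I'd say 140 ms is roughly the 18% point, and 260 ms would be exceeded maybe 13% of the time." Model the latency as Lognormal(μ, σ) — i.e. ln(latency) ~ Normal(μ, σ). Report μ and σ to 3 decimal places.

μ ≈ 5.219, σ ≈ 0.303

If T ~ Lognormal(μ,σ) then ln T ~ Normal(μ,σ), so the p-quantile of ln T is μ + z_p·σ.
ln(140) = 4.942 and ln(260) = 5.561; z_{0.18} = -0.9154, z_{0.87} = 1.126.
σ = (5.561 − 4.942)/(1.126 − (-0.9154)) = 0.303.
μ = 4.942 − (-0.9154)·0.303 = 5.219.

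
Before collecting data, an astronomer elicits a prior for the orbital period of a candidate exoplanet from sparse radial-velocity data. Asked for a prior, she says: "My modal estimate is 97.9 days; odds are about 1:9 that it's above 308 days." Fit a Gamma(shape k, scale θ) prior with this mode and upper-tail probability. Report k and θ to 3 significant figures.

k ≈ 2.44, θ ≈ 67.9

Gamma(k,θ) with k>1 has mode (k−1)θ, so θ = 97.9/(k−1).
Need P(X < 308) = 0.9 with θ tied to k this way. Start at k = 2, θ = 97.9: P(X<308) ≈ 0.822.
Too low — raise k to concentrate. Iterating converges to k ≈ 2.44.
Then θ = 97.9/(2.44−1) ≈ 67.9.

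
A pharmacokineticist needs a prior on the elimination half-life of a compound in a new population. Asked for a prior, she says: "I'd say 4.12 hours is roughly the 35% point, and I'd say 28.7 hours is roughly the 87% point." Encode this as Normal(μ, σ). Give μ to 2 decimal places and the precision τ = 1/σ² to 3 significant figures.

The p-quantile of Normal(μ,σ) is μ + z_p·σ, with z_{0.35} = -0.3853 and z_{0.87} = 1.126.
Eliminate σ: μ = (z₂·x₁ − z₁·x₂)/(z₂ − z₁) = (1.126·4.12 − (-0.3853)·28.7)/1.512 = 10.39.
Then σ = (x₂ − x₁)/(z₂ − z₁) = (28.7 − 4.12)/1.512 = 16.26.
Precision τ = 1/σ² = 1/16.26² = 0.00378.

μ = 10.39, τ = 0.00378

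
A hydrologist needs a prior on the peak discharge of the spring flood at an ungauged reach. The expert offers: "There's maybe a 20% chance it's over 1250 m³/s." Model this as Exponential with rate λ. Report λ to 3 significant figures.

P(T > 1250.0) = e^(−λ·1250.0) = 0.2, so λ = −ln(0.2)/1250.0 = 0.00129.

λ ≈ 0.00129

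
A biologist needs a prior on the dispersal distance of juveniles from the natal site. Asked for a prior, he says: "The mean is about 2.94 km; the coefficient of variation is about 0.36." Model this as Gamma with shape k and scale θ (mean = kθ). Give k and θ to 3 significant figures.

k ≈ 7.72, θ ≈ 0.381

For Gamma(k, scale θ): mean = kθ, variance = kθ², so CV = 1/√k.
CV = 0.36, hence k = 1/CV² = 7.72.
Then θ = mean/k = 2.94/7.72 = 0.381.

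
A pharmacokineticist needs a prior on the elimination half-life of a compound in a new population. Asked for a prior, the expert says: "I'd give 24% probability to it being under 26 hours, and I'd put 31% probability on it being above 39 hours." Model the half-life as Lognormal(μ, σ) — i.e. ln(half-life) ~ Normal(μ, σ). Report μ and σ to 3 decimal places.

μ ≈ 3.496, σ ≈ 0.337

If T ~ Lognormal(μ,σ) then ln T ~ Normal(μ,σ), so the p-quantile of ln T is μ + z_p·σ.
ln(26) = 3.258 and ln(39) = 3.664; z_{0.24} = -0.7063, z_{0.69} = 0.4959.
σ = (3.664 − 3.258)/(0.4959 − (-0.7063)) = 0.337.
μ = 3.258 − (-0.7063)·0.337 = 3.496.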